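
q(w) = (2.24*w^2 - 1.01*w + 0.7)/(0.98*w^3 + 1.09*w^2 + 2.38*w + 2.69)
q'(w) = (4.48*w - 1.01)/(0.98*w^3 + 1.09*w^2 + 2.38*w + 2.69) + (-2.94*w^2 - 2.18*w - 2.38)*(2.24*w^2 - 1.01*w + 0.7)/(0.98*w^3 + 1.09*w^2 + 2.38*w + 2.69)^2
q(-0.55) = 1.25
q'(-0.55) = -3.92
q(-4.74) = -0.63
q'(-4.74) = -0.16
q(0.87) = 0.24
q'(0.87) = 0.21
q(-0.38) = 0.74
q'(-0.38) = -2.21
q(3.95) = 0.35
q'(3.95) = -0.04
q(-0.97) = 7.39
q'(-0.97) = -54.15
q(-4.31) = -0.71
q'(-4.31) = -0.20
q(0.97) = 0.26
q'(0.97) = 0.20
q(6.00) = 0.28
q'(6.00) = -0.03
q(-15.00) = -0.17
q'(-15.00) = -0.01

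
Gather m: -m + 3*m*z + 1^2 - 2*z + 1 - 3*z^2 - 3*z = m*(3*z - 1) - 3*z^2 - 5*z + 2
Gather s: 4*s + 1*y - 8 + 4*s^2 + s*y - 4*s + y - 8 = 4*s^2 + s*y + 2*y - 16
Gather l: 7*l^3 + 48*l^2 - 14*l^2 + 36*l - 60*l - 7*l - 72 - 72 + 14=7*l^3 + 34*l^2 - 31*l - 130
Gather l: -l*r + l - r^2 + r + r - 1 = l*(1 - r) - r^2 + 2*r - 1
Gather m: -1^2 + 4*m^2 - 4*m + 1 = 4*m^2 - 4*m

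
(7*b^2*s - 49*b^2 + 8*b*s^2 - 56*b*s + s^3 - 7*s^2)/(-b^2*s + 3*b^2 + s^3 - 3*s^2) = (7*b*s - 49*b + s^2 - 7*s)/(-b*s + 3*b + s^2 - 3*s)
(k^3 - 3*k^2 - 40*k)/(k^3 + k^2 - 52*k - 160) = k/(k + 4)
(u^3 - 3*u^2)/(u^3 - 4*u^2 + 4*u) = u*(u - 3)/(u^2 - 4*u + 4)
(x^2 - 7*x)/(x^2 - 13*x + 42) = x/(x - 6)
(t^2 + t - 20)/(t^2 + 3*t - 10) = (t - 4)/(t - 2)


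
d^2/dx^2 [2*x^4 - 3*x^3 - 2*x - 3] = 6*x*(4*x - 3)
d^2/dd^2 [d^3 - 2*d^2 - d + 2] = 6*d - 4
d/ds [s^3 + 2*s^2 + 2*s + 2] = 3*s^2 + 4*s + 2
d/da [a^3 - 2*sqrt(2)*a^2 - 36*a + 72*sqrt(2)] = 3*a^2 - 4*sqrt(2)*a - 36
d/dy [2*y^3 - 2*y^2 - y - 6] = 6*y^2 - 4*y - 1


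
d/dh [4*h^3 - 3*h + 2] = 12*h^2 - 3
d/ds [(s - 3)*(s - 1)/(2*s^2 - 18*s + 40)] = (-5*s^2 + 34*s - 53)/(2*(s^4 - 18*s^3 + 121*s^2 - 360*s + 400))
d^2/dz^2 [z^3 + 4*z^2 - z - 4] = 6*z + 8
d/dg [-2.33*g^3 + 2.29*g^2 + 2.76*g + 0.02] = -6.99*g^2 + 4.58*g + 2.76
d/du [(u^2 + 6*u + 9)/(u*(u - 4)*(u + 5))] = (-u^4 - 12*u^3 - 53*u^2 - 18*u + 180)/(u^2*(u^4 + 2*u^3 - 39*u^2 - 40*u + 400))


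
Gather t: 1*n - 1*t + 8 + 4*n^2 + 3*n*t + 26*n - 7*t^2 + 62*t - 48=4*n^2 + 27*n - 7*t^2 + t*(3*n + 61) - 40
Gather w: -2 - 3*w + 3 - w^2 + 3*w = 1 - w^2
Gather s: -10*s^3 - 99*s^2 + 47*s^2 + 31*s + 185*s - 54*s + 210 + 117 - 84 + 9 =-10*s^3 - 52*s^2 + 162*s + 252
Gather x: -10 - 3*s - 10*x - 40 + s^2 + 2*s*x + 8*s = s^2 + 5*s + x*(2*s - 10) - 50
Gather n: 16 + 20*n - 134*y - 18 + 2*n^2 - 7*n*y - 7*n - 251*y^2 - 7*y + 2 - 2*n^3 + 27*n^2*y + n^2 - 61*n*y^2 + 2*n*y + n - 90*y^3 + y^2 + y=-2*n^3 + n^2*(27*y + 3) + n*(-61*y^2 - 5*y + 14) - 90*y^3 - 250*y^2 - 140*y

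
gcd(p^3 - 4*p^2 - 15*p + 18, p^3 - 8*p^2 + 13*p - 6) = p^2 - 7*p + 6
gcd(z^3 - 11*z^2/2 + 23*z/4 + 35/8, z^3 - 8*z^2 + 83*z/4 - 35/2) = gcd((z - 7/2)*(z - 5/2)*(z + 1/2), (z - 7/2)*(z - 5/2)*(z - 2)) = z^2 - 6*z + 35/4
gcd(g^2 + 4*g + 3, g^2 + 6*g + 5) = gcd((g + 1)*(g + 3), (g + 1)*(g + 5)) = g + 1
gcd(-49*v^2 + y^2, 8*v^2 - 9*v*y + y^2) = 1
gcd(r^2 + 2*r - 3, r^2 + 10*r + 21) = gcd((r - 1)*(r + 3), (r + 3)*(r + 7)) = r + 3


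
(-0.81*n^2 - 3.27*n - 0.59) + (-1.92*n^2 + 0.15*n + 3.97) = -2.73*n^2 - 3.12*n + 3.38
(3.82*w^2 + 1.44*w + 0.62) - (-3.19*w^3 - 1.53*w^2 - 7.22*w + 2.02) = 3.19*w^3 + 5.35*w^2 + 8.66*w - 1.4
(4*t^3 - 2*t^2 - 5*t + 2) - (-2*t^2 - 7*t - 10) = 4*t^3 + 2*t + 12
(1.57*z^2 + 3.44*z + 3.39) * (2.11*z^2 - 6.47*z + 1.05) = 3.3127*z^4 - 2.8995*z^3 - 13.4554*z^2 - 18.3213*z + 3.5595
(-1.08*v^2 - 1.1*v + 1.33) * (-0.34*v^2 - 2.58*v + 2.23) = 0.3672*v^4 + 3.1604*v^3 - 0.0225999999999997*v^2 - 5.8844*v + 2.9659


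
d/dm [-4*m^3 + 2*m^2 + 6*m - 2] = -12*m^2 + 4*m + 6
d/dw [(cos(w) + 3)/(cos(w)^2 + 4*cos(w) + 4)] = (cos(w) + 4)*sin(w)/(cos(w) + 2)^3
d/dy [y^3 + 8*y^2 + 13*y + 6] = 3*y^2 + 16*y + 13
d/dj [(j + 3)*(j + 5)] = 2*j + 8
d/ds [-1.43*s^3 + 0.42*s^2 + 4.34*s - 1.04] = -4.29*s^2 + 0.84*s + 4.34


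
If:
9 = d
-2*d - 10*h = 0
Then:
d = 9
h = -9/5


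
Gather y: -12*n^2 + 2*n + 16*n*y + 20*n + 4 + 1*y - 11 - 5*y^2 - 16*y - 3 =-12*n^2 + 22*n - 5*y^2 + y*(16*n - 15) - 10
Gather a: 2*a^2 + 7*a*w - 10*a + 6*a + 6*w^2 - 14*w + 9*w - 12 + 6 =2*a^2 + a*(7*w - 4) + 6*w^2 - 5*w - 6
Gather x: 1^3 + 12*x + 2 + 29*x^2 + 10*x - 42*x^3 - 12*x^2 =-42*x^3 + 17*x^2 + 22*x + 3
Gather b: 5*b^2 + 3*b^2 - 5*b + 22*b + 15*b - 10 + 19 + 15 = 8*b^2 + 32*b + 24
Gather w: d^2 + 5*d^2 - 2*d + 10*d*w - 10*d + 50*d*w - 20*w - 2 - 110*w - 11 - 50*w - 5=6*d^2 - 12*d + w*(60*d - 180) - 18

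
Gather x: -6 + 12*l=12*l - 6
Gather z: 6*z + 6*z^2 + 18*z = 6*z^2 + 24*z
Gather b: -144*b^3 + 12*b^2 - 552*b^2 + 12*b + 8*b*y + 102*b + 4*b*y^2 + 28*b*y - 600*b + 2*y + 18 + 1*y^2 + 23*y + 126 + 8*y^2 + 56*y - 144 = -144*b^3 - 540*b^2 + b*(4*y^2 + 36*y - 486) + 9*y^2 + 81*y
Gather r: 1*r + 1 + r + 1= 2*r + 2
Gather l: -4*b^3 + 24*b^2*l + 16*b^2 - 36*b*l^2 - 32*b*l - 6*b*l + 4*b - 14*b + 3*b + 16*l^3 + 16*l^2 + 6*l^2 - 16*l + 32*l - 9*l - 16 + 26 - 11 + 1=-4*b^3 + 16*b^2 - 7*b + 16*l^3 + l^2*(22 - 36*b) + l*(24*b^2 - 38*b + 7)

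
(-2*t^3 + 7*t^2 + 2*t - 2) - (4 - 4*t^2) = -2*t^3 + 11*t^2 + 2*t - 6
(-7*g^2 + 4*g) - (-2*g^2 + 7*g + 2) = -5*g^2 - 3*g - 2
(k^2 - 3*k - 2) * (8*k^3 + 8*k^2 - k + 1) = 8*k^5 - 16*k^4 - 41*k^3 - 12*k^2 - k - 2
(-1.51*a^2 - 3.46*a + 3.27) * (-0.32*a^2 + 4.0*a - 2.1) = 0.4832*a^4 - 4.9328*a^3 - 11.7154*a^2 + 20.346*a - 6.867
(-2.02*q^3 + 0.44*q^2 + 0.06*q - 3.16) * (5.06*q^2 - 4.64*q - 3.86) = -10.2212*q^5 + 11.5992*q^4 + 6.0592*q^3 - 17.9664*q^2 + 14.4308*q + 12.1976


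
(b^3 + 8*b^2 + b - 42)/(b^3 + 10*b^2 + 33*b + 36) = (b^2 + 5*b - 14)/(b^2 + 7*b + 12)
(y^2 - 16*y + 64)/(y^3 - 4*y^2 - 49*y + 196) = (y^2 - 16*y + 64)/(y^3 - 4*y^2 - 49*y + 196)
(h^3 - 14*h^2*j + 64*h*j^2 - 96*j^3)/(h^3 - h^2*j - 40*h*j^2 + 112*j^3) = (h - 6*j)/(h + 7*j)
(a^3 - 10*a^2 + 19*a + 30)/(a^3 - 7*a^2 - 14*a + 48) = (a^3 - 10*a^2 + 19*a + 30)/(a^3 - 7*a^2 - 14*a + 48)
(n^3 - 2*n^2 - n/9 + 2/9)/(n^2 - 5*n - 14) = (-9*n^3 + 18*n^2 + n - 2)/(9*(-n^2 + 5*n + 14))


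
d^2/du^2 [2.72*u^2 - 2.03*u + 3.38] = 5.44000000000000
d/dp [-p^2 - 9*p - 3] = -2*p - 9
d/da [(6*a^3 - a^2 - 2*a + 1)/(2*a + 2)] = (12*a^3 + 17*a^2 - 2*a - 3)/(2*(a^2 + 2*a + 1))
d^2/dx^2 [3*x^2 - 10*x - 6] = 6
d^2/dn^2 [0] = 0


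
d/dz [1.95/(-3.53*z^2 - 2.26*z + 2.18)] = (13.767*z + 4.407)/(3.53*z^2 + 2.26*z - 2.18)^2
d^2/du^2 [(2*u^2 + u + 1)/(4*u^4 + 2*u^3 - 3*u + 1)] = 4*(48*u^8 + 72*u^7 + 116*u^6 + 138*u^5 - 43*u^3 - 27*u^2 - 3*u + 7)/(64*u^12 + 96*u^11 + 48*u^10 - 136*u^9 - 96*u^8 + 12*u^7 + 120*u^6 - 18*u^5 - 24*u^4 - 21*u^3 + 27*u^2 - 9*u + 1)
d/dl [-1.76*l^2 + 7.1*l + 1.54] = 7.1 - 3.52*l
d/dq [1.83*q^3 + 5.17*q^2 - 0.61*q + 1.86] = 5.49*q^2 + 10.34*q - 0.61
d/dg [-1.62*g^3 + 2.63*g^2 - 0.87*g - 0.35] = -4.86*g^2 + 5.26*g - 0.87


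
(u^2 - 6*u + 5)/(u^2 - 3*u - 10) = (u - 1)/(u + 2)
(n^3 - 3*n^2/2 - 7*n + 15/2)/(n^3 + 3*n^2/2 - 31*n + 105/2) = (2*n^2 + 3*n - 5)/(2*n^2 + 9*n - 35)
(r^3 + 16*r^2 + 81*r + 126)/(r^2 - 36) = (r^2 + 10*r + 21)/(r - 6)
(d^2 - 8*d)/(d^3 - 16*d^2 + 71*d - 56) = d/(d^2 - 8*d + 7)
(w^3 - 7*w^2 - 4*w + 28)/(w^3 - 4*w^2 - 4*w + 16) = (w - 7)/(w - 4)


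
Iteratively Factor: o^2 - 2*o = (o)*(o - 2)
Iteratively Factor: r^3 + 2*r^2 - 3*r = (r + 3)*(r^2 - r) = r*(r + 3)*(r - 1)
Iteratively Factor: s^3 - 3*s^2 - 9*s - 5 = (s + 1)*(s^2 - 4*s - 5) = (s - 5)*(s + 1)*(s + 1)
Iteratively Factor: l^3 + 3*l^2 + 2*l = (l + 1)*(l^2 + 2*l) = (l + 1)*(l + 2)*(l)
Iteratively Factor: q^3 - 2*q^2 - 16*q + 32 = (q + 4)*(q^2 - 6*q + 8) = (q - 2)*(q + 4)*(q - 4)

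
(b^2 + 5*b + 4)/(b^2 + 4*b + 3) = (b + 4)/(b + 3)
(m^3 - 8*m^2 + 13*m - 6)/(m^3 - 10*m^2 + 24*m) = (m^2 - 2*m + 1)/(m*(m - 4))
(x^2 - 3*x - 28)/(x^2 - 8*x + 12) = (x^2 - 3*x - 28)/(x^2 - 8*x + 12)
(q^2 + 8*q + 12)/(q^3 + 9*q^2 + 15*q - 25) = (q^2 + 8*q + 12)/(q^3 + 9*q^2 + 15*q - 25)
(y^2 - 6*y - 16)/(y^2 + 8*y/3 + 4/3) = 3*(y - 8)/(3*y + 2)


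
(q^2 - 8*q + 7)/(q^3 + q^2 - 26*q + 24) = (q - 7)/(q^2 + 2*q - 24)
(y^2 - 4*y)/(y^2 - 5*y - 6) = y*(4 - y)/(-y^2 + 5*y + 6)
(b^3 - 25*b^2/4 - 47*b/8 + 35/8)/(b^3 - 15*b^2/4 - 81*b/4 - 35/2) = (b - 1/2)/(b + 2)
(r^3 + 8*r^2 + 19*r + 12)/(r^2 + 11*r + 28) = (r^2 + 4*r + 3)/(r + 7)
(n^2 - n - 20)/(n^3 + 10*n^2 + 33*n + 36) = (n - 5)/(n^2 + 6*n + 9)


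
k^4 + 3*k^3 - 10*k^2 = k^2*(k - 2)*(k + 5)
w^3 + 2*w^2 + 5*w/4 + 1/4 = (w + 1/2)^2*(w + 1)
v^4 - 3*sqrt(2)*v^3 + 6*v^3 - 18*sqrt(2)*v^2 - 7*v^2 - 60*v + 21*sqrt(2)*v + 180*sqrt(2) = (v - 3)*(v + 4)*(v + 5)*(v - 3*sqrt(2))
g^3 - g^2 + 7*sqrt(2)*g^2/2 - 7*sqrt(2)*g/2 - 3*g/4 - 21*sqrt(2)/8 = (g - 3/2)*(g + 1/2)*(g + 7*sqrt(2)/2)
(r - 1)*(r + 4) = r^2 + 3*r - 4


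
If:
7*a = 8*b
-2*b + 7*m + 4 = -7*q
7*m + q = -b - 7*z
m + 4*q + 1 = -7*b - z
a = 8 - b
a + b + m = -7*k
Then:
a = 64/15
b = 56/15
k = -2909/1323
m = 1397/189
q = -931/135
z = -2186/315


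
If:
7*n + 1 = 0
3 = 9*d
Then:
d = 1/3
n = -1/7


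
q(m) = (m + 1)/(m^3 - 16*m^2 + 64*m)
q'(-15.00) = 0.00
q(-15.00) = 0.00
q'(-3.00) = 0.00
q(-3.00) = 0.01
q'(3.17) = 0.02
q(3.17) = 0.06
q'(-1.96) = -0.00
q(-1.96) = 0.00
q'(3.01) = 0.02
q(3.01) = 0.05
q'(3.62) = 0.03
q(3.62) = 0.07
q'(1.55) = 0.00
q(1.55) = 0.04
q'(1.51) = 0.00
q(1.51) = 0.04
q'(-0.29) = -0.18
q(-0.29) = -0.04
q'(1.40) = 0.00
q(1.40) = 0.04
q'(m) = (m + 1)*(-3*m^2 + 32*m - 64)/(m^3 - 16*m^2 + 64*m)^2 + 1/(m^3 - 16*m^2 + 64*m) = (-2*m^2 - 3*m + 8)/(m^2*(m^3 - 24*m^2 + 192*m - 512))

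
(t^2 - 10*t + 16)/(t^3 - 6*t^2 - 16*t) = (t - 2)/(t*(t + 2))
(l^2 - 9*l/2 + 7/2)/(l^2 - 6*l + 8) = (2*l^2 - 9*l + 7)/(2*(l^2 - 6*l + 8))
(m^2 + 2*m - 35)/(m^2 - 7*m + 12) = (m^2 + 2*m - 35)/(m^2 - 7*m + 12)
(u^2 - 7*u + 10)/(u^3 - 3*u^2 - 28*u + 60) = (u - 5)/(u^2 - u - 30)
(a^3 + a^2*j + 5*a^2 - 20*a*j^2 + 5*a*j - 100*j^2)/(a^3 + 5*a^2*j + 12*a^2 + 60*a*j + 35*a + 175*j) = (a - 4*j)/(a + 7)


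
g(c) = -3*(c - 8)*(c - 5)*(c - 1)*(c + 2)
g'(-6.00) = 7182.00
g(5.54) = 136.42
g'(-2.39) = 941.23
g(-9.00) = -49980.00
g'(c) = -3*(c - 8)*(c - 5)*(c - 1) - 3*(c - 8)*(c - 5)*(c + 2) - 3*(c - 8)*(c - 1)*(c + 2) - 3*(c - 5)*(c - 1)*(c + 2) = -12*c^3 + 108*c^2 - 150*c - 198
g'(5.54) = 245.32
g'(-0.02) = -194.96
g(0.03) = 233.99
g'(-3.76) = 2530.75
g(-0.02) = 243.93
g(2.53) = -280.93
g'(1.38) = -230.86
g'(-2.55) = 1085.75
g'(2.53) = -80.53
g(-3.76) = -2589.12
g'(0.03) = -202.40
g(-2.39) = -304.54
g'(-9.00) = 18648.00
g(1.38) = -92.34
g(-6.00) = -12936.00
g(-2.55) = -466.56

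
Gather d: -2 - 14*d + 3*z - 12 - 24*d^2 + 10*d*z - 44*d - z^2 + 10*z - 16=-24*d^2 + d*(10*z - 58) - z^2 + 13*z - 30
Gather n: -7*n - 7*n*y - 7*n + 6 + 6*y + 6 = n*(-7*y - 14) + 6*y + 12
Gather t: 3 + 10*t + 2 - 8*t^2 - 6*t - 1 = -8*t^2 + 4*t + 4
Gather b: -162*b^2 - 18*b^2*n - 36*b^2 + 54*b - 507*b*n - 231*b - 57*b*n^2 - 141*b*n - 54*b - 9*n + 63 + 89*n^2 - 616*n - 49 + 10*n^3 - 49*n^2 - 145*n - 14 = b^2*(-18*n - 198) + b*(-57*n^2 - 648*n - 231) + 10*n^3 + 40*n^2 - 770*n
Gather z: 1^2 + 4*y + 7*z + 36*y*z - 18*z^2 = 4*y - 18*z^2 + z*(36*y + 7) + 1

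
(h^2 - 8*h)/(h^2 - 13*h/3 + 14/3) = 3*h*(h - 8)/(3*h^2 - 13*h + 14)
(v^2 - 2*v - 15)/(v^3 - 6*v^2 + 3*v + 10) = (v + 3)/(v^2 - v - 2)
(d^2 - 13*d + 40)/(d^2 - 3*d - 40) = (d - 5)/(d + 5)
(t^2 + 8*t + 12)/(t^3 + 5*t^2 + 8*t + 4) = (t + 6)/(t^2 + 3*t + 2)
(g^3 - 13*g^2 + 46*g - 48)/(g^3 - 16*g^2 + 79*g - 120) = (g - 2)/(g - 5)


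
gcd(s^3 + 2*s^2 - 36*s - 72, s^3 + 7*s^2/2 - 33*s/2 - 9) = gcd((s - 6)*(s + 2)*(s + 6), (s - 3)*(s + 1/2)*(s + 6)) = s + 6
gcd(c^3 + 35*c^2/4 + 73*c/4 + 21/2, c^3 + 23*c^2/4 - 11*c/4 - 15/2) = c^2 + 7*c + 6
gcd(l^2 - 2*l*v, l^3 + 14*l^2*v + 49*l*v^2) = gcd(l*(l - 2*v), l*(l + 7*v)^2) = l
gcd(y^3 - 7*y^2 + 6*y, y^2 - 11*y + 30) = y - 6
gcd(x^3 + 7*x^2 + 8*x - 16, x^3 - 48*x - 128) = x^2 + 8*x + 16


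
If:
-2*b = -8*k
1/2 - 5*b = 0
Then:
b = 1/10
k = 1/40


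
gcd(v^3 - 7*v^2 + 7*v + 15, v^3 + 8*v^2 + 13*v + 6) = v + 1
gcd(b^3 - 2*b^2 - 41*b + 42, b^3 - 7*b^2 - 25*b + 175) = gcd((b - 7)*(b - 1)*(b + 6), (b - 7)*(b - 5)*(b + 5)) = b - 7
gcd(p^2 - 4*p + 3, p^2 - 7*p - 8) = 1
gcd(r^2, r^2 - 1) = 1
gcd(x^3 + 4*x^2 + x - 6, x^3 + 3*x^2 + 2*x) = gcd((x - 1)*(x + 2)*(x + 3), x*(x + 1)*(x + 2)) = x + 2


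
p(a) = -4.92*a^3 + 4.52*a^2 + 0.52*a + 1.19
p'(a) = -14.76*a^2 + 9.04*a + 0.52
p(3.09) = -99.20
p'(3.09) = -112.48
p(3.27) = -120.81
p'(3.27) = -127.75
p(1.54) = -5.26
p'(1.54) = -20.56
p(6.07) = -929.47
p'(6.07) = -488.44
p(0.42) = 1.84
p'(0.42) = 1.71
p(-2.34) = 87.76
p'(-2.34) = -101.45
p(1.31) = -1.43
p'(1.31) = -12.97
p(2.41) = -40.17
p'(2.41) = -63.42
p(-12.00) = 9147.59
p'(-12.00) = -2233.40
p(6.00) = -895.69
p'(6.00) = -476.60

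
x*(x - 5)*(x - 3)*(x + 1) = x^4 - 7*x^3 + 7*x^2 + 15*x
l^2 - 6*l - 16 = (l - 8)*(l + 2)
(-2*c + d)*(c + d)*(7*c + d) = -14*c^3 - 9*c^2*d + 6*c*d^2 + d^3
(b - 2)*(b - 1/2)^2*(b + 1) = b^4 - 2*b^3 - 3*b^2/4 + 7*b/4 - 1/2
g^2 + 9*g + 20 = (g + 4)*(g + 5)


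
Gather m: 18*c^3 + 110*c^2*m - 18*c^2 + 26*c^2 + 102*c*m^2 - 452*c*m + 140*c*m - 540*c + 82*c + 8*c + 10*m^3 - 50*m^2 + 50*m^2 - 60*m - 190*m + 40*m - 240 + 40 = 18*c^3 + 8*c^2 + 102*c*m^2 - 450*c + 10*m^3 + m*(110*c^2 - 312*c - 210) - 200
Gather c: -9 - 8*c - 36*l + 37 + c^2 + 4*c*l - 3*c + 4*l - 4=c^2 + c*(4*l - 11) - 32*l + 24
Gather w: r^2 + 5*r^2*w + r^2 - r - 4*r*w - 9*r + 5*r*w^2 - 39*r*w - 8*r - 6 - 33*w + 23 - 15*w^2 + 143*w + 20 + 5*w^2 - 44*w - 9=2*r^2 - 18*r + w^2*(5*r - 10) + w*(5*r^2 - 43*r + 66) + 28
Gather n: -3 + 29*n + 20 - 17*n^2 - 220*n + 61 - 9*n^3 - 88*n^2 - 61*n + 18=-9*n^3 - 105*n^2 - 252*n + 96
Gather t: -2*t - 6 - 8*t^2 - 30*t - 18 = -8*t^2 - 32*t - 24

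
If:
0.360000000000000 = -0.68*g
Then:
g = -0.53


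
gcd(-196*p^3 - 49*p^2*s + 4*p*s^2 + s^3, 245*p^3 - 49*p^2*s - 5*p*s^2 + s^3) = 49*p^2 - s^2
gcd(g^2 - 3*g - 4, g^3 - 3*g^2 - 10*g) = 1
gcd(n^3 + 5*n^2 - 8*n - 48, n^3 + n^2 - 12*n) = n^2 + n - 12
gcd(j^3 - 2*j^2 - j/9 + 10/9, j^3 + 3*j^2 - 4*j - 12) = 1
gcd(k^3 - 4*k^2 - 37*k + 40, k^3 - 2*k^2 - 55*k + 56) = k^2 - 9*k + 8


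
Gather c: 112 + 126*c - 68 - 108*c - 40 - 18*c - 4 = 0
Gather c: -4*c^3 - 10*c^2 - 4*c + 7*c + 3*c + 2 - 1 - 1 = -4*c^3 - 10*c^2 + 6*c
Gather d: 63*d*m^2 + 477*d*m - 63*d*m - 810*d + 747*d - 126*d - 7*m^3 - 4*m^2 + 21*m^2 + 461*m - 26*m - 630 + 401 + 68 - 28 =d*(63*m^2 + 414*m - 189) - 7*m^3 + 17*m^2 + 435*m - 189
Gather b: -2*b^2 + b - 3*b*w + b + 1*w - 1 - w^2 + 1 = -2*b^2 + b*(2 - 3*w) - w^2 + w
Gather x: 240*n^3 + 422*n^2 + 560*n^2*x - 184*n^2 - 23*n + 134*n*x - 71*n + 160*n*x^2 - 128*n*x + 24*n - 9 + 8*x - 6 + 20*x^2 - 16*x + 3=240*n^3 + 238*n^2 - 70*n + x^2*(160*n + 20) + x*(560*n^2 + 6*n - 8) - 12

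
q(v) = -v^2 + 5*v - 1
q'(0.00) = 5.00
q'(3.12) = -1.24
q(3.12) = 4.87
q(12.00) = -85.00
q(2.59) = 5.24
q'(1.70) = 1.60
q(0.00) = -1.00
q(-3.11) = -26.22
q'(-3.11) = 11.22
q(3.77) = 3.64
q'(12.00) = -19.00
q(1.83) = 4.80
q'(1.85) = 1.30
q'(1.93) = 1.14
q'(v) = 5 - 2*v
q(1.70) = 4.61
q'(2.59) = -0.18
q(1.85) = 4.83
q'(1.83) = 1.34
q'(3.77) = -2.54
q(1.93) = 4.93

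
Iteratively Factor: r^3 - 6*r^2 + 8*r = (r)*(r^2 - 6*r + 8) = r*(r - 2)*(r - 4)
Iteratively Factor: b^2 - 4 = (b - 2)*(b + 2)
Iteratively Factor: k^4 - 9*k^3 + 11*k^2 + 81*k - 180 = (k - 4)*(k^3 - 5*k^2 - 9*k + 45) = (k - 5)*(k - 4)*(k^2 - 9) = (k - 5)*(k - 4)*(k - 3)*(k + 3)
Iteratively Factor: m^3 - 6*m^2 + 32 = (m + 2)*(m^2 - 8*m + 16) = (m - 4)*(m + 2)*(m - 4)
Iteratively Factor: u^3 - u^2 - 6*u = (u)*(u^2 - u - 6) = u*(u - 3)*(u + 2)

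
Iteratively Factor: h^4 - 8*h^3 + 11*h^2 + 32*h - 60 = (h - 5)*(h^3 - 3*h^2 - 4*h + 12) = (h - 5)*(h + 2)*(h^2 - 5*h + 6) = (h - 5)*(h - 2)*(h + 2)*(h - 3)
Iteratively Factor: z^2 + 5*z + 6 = (z + 2)*(z + 3)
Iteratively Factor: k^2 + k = (k + 1)*(k)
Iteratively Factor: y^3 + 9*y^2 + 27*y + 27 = (y + 3)*(y^2 + 6*y + 9) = (y + 3)^2*(y + 3)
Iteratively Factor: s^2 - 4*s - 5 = (s + 1)*(s - 5)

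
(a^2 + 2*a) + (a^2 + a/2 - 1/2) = 2*a^2 + 5*a/2 - 1/2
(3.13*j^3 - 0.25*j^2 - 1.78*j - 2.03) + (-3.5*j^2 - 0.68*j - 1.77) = 3.13*j^3 - 3.75*j^2 - 2.46*j - 3.8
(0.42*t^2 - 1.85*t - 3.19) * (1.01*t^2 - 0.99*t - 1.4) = 0.4242*t^4 - 2.2843*t^3 - 1.9784*t^2 + 5.7481*t + 4.466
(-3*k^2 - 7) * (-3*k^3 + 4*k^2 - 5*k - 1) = 9*k^5 - 12*k^4 + 36*k^3 - 25*k^2 + 35*k + 7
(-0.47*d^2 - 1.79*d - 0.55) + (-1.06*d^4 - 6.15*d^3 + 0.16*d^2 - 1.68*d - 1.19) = -1.06*d^4 - 6.15*d^3 - 0.31*d^2 - 3.47*d - 1.74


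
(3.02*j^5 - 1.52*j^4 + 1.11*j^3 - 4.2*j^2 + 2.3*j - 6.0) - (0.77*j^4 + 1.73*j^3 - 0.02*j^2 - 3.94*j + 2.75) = 3.02*j^5 - 2.29*j^4 - 0.62*j^3 - 4.18*j^2 + 6.24*j - 8.75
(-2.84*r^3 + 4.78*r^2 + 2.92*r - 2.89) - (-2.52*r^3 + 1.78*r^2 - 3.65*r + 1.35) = -0.32*r^3 + 3.0*r^2 + 6.57*r - 4.24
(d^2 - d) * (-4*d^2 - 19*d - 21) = -4*d^4 - 15*d^3 - 2*d^2 + 21*d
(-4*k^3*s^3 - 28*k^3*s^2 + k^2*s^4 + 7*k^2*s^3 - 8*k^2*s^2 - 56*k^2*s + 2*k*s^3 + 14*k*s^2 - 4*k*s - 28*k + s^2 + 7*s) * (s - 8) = -4*k^3*s^4 + 4*k^3*s^3 + 224*k^3*s^2 + k^2*s^5 - k^2*s^4 - 64*k^2*s^3 + 8*k^2*s^2 + 448*k^2*s + 2*k*s^4 - 2*k*s^3 - 116*k*s^2 + 4*k*s + 224*k + s^3 - s^2 - 56*s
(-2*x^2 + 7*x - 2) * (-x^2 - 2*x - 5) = 2*x^4 - 3*x^3 - 2*x^2 - 31*x + 10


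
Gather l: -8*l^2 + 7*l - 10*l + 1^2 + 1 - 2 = -8*l^2 - 3*l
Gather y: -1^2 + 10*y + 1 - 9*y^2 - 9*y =-9*y^2 + y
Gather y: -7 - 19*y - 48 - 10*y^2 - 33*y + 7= -10*y^2 - 52*y - 48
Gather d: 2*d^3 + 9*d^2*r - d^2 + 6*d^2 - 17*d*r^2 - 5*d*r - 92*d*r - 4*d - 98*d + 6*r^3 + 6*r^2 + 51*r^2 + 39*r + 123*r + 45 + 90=2*d^3 + d^2*(9*r + 5) + d*(-17*r^2 - 97*r - 102) + 6*r^3 + 57*r^2 + 162*r + 135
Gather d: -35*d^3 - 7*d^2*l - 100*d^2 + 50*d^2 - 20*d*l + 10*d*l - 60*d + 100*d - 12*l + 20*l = -35*d^3 + d^2*(-7*l - 50) + d*(40 - 10*l) + 8*l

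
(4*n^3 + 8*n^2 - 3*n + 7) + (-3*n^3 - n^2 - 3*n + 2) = n^3 + 7*n^2 - 6*n + 9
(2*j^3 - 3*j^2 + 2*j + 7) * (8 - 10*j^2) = -20*j^5 + 30*j^4 - 4*j^3 - 94*j^2 + 16*j + 56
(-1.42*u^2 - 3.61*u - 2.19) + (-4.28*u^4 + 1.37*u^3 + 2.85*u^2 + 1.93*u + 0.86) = -4.28*u^4 + 1.37*u^3 + 1.43*u^2 - 1.68*u - 1.33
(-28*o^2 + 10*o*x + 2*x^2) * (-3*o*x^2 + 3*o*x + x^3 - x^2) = 84*o^3*x^2 - 84*o^3*x - 58*o^2*x^3 + 58*o^2*x^2 + 4*o*x^4 - 4*o*x^3 + 2*x^5 - 2*x^4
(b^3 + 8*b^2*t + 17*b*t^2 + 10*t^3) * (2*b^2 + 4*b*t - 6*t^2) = 2*b^5 + 20*b^4*t + 60*b^3*t^2 + 40*b^2*t^3 - 62*b*t^4 - 60*t^5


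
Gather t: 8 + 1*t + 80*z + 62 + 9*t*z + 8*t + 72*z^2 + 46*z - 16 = t*(9*z + 9) + 72*z^2 + 126*z + 54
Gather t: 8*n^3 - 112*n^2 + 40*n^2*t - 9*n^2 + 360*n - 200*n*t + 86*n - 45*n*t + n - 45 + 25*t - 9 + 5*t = 8*n^3 - 121*n^2 + 447*n + t*(40*n^2 - 245*n + 30) - 54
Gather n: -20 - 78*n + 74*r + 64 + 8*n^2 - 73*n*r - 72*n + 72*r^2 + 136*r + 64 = 8*n^2 + n*(-73*r - 150) + 72*r^2 + 210*r + 108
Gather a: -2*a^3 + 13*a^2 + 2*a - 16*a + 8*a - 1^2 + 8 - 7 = -2*a^3 + 13*a^2 - 6*a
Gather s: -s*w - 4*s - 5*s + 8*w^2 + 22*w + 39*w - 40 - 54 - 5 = s*(-w - 9) + 8*w^2 + 61*w - 99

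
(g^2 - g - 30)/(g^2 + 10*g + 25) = (g - 6)/(g + 5)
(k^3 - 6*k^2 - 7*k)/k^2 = k - 6 - 7/k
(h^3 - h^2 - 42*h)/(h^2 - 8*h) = (h^2 - h - 42)/(h - 8)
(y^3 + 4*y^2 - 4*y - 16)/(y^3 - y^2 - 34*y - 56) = (y - 2)/(y - 7)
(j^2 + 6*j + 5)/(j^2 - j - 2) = (j + 5)/(j - 2)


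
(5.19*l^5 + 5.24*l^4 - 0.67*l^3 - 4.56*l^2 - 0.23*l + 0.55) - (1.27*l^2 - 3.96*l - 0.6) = 5.19*l^5 + 5.24*l^4 - 0.67*l^3 - 5.83*l^2 + 3.73*l + 1.15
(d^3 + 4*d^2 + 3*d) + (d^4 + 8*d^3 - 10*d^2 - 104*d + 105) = d^4 + 9*d^3 - 6*d^2 - 101*d + 105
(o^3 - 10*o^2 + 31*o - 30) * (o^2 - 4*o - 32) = o^5 - 14*o^4 + 39*o^3 + 166*o^2 - 872*o + 960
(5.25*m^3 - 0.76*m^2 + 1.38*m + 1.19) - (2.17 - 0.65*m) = 5.25*m^3 - 0.76*m^2 + 2.03*m - 0.98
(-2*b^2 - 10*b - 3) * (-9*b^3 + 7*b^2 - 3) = 18*b^5 + 76*b^4 - 43*b^3 - 15*b^2 + 30*b + 9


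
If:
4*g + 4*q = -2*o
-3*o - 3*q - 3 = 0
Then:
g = 1/2 - q/2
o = -q - 1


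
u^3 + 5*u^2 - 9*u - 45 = (u - 3)*(u + 3)*(u + 5)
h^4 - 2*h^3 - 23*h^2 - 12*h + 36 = (h - 6)*(h - 1)*(h + 2)*(h + 3)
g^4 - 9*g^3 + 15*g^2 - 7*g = g*(g - 7)*(g - 1)^2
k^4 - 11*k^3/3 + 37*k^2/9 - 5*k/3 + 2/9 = (k - 2)*(k - 1)*(k - 1/3)^2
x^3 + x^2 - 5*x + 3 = (x - 1)^2*(x + 3)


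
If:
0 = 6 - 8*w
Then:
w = 3/4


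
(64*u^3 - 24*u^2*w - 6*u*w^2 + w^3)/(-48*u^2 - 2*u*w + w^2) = (-8*u^2 + 2*u*w + w^2)/(6*u + w)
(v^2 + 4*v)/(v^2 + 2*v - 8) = v/(v - 2)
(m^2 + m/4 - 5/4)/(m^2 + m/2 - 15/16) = 4*(m - 1)/(4*m - 3)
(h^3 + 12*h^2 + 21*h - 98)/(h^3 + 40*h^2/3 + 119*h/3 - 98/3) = 3*(h - 2)/(3*h - 2)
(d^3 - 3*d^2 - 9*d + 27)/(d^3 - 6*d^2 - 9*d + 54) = (d - 3)/(d - 6)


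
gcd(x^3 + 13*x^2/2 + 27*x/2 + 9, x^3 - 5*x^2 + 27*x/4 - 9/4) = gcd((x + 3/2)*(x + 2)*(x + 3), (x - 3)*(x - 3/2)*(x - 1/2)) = 1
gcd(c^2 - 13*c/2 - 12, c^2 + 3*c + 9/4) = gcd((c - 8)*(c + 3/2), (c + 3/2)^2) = c + 3/2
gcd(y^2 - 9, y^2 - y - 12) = y + 3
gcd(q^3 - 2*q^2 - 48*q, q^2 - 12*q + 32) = q - 8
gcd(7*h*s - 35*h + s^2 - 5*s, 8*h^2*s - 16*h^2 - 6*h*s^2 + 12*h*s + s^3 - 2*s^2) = 1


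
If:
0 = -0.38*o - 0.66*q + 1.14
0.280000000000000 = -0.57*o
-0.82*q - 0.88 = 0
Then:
No Solution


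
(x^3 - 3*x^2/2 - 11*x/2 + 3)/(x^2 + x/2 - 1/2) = (x^2 - x - 6)/(x + 1)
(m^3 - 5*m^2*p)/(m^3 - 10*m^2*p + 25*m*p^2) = m/(m - 5*p)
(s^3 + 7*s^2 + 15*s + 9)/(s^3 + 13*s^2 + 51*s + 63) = (s + 1)/(s + 7)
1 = 1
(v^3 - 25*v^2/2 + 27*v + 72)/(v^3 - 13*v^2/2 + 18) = (v - 8)/(v - 2)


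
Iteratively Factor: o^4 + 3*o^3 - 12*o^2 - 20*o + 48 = (o - 2)*(o^3 + 5*o^2 - 2*o - 24) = (o - 2)*(o + 4)*(o^2 + o - 6) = (o - 2)*(o + 3)*(o + 4)*(o - 2)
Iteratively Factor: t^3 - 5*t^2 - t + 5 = (t - 5)*(t^2 - 1) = (t - 5)*(t + 1)*(t - 1)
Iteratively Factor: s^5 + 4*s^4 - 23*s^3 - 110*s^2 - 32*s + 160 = (s - 1)*(s^4 + 5*s^3 - 18*s^2 - 128*s - 160) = (s - 1)*(s + 2)*(s^3 + 3*s^2 - 24*s - 80) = (s - 5)*(s - 1)*(s + 2)*(s^2 + 8*s + 16) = (s - 5)*(s - 1)*(s + 2)*(s + 4)*(s + 4)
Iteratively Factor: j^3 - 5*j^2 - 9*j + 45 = (j + 3)*(j^2 - 8*j + 15) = (j - 5)*(j + 3)*(j - 3)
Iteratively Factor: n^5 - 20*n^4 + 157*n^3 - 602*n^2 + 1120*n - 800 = (n - 2)*(n^4 - 18*n^3 + 121*n^2 - 360*n + 400) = (n - 5)*(n - 2)*(n^3 - 13*n^2 + 56*n - 80) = (n - 5)*(n - 4)*(n - 2)*(n^2 - 9*n + 20) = (n - 5)*(n - 4)^2*(n - 2)*(n - 5)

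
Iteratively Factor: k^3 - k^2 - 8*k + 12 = (k - 2)*(k^2 + k - 6) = (k - 2)*(k + 3)*(k - 2)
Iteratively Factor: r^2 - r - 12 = (r - 4)*(r + 3)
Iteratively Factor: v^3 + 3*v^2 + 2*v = (v + 1)*(v^2 + 2*v) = (v + 1)*(v + 2)*(v)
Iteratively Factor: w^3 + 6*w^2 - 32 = (w - 2)*(w^2 + 8*w + 16) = (w - 2)*(w + 4)*(w + 4)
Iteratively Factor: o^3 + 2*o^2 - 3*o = (o + 3)*(o^2 - o) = o*(o + 3)*(o - 1)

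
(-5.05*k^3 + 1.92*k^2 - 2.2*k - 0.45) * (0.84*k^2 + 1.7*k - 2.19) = -4.242*k^5 - 6.9722*k^4 + 12.4755*k^3 - 8.3228*k^2 + 4.053*k + 0.9855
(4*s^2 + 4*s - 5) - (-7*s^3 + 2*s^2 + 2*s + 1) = 7*s^3 + 2*s^2 + 2*s - 6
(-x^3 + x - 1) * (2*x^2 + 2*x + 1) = -2*x^5 - 2*x^4 + x^3 - x - 1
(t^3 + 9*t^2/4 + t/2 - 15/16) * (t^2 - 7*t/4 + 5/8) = t^5 + t^4/2 - 45*t^3/16 - 13*t^2/32 + 125*t/64 - 75/128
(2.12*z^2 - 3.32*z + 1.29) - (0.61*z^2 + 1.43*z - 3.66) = 1.51*z^2 - 4.75*z + 4.95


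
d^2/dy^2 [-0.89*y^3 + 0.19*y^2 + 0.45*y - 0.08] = 0.38 - 5.34*y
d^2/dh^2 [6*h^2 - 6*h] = 12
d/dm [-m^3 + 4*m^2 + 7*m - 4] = -3*m^2 + 8*m + 7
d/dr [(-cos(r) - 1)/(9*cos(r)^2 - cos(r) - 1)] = -9*(cos(r) + 2)*sin(r)*cos(r)/(-9*cos(r)^2 + cos(r) + 1)^2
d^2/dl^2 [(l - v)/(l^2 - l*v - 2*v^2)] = 2*((-3*l + 2*v)*(-l^2 + l*v + 2*v^2) - (l - v)*(2*l - v)^2)/(-l^2 + l*v + 2*v^2)^3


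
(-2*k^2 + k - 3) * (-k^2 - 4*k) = 2*k^4 + 7*k^3 - k^2 + 12*k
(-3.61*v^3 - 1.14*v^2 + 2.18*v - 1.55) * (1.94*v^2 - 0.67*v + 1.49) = -7.0034*v^5 + 0.2071*v^4 - 0.385899999999999*v^3 - 6.1662*v^2 + 4.2867*v - 2.3095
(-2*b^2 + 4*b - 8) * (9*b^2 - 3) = -18*b^4 + 36*b^3 - 66*b^2 - 12*b + 24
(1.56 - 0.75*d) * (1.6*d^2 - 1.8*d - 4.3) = -1.2*d^3 + 3.846*d^2 + 0.416999999999999*d - 6.708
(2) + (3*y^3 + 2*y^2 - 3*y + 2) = 3*y^3 + 2*y^2 - 3*y + 4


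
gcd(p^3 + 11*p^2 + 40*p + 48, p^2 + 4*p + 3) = p + 3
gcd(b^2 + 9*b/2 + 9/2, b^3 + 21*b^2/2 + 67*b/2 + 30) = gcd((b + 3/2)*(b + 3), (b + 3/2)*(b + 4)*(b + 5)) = b + 3/2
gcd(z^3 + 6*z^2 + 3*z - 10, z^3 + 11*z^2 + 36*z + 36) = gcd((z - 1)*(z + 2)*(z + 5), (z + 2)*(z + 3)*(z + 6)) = z + 2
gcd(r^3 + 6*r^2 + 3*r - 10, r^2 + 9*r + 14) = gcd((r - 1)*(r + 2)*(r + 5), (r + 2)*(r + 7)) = r + 2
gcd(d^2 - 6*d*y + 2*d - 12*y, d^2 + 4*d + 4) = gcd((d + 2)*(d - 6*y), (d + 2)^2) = d + 2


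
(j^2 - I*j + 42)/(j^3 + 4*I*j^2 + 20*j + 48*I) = (j - 7*I)/(j^2 - 2*I*j + 8)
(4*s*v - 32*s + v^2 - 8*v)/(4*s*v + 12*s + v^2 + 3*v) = (v - 8)/(v + 3)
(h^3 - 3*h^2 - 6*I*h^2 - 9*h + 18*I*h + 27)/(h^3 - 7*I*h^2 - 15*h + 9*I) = (h - 3)/(h - I)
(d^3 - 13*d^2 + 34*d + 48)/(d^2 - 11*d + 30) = (d^2 - 7*d - 8)/(d - 5)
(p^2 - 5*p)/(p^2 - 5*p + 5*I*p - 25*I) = p/(p + 5*I)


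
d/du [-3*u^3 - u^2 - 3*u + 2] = -9*u^2 - 2*u - 3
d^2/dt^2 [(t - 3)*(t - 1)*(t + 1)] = 6*t - 6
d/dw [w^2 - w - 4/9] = 2*w - 1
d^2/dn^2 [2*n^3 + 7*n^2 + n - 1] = 12*n + 14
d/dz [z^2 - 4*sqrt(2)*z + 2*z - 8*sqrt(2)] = 2*z - 4*sqrt(2) + 2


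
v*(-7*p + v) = -7*p*v + v^2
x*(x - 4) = x^2 - 4*x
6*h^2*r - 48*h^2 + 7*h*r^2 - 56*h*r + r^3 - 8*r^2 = (h + r)*(6*h + r)*(r - 8)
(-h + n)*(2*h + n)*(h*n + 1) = -2*h^3*n + h^2*n^2 - 2*h^2 + h*n^3 + h*n + n^2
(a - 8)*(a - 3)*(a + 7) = a^3 - 4*a^2 - 53*a + 168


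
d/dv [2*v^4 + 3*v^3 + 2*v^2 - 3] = v*(8*v^2 + 9*v + 4)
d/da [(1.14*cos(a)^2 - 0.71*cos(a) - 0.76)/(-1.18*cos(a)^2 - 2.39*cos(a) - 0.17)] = (3.5624*cos(a)^2 + 2.1812*cos(a) + 1.6957)*sin(a)/(1.3924*cos(a)^4 + 5.6404*cos(a)^3 + 6.1133*cos(a)^2 + 0.8126*cos(a) + 0.0289)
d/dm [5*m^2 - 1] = 10*m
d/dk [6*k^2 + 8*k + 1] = 12*k + 8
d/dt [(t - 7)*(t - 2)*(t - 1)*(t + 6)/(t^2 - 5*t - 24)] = (2*t^5 - 19*t^4 - 56*t^3 + 349*t^2 + 1944*t - 3396)/(t^4 - 10*t^3 - 23*t^2 + 240*t + 576)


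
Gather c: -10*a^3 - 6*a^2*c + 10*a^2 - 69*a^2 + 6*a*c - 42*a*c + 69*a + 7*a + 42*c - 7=-10*a^3 - 59*a^2 + 76*a + c*(-6*a^2 - 36*a + 42) - 7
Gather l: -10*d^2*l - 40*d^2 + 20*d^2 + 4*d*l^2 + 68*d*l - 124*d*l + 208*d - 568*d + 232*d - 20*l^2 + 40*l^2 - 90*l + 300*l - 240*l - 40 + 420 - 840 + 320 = -20*d^2 - 128*d + l^2*(4*d + 20) + l*(-10*d^2 - 56*d - 30) - 140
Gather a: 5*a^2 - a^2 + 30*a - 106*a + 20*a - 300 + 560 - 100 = 4*a^2 - 56*a + 160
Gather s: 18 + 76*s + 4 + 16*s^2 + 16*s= 16*s^2 + 92*s + 22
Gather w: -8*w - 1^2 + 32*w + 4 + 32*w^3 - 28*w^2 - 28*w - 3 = 32*w^3 - 28*w^2 - 4*w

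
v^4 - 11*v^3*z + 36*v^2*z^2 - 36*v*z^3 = v*(v - 6*z)*(v - 3*z)*(v - 2*z)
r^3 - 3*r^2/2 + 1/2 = (r - 1)^2*(r + 1/2)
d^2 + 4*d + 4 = (d + 2)^2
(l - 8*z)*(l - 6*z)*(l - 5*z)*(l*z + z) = l^4*z - 19*l^3*z^2 + l^3*z + 118*l^2*z^3 - 19*l^2*z^2 - 240*l*z^4 + 118*l*z^3 - 240*z^4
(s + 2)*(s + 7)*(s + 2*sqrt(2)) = s^3 + 2*sqrt(2)*s^2 + 9*s^2 + 14*s + 18*sqrt(2)*s + 28*sqrt(2)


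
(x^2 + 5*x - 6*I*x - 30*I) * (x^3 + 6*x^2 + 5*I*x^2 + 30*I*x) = x^5 + 11*x^4 - I*x^4 + 60*x^3 - 11*I*x^3 + 330*x^2 - 30*I*x^2 + 900*x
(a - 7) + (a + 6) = 2*a - 1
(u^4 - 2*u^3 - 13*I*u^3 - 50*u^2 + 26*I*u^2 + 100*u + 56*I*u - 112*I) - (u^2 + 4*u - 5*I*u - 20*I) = u^4 - 2*u^3 - 13*I*u^3 - 51*u^2 + 26*I*u^2 + 96*u + 61*I*u - 92*I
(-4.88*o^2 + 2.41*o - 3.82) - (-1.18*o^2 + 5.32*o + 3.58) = -3.7*o^2 - 2.91*o - 7.4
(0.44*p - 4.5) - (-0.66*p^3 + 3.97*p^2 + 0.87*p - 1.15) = 0.66*p^3 - 3.97*p^2 - 0.43*p - 3.35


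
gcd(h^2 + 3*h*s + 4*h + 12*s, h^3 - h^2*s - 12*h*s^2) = h + 3*s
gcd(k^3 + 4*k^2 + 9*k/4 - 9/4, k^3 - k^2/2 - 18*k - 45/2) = k^2 + 9*k/2 + 9/2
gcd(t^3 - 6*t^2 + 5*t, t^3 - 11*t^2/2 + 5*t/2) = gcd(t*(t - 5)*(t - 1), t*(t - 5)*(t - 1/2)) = t^2 - 5*t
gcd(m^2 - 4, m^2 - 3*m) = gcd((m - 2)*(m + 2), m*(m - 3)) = 1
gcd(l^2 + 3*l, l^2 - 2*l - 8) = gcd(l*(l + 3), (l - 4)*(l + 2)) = 1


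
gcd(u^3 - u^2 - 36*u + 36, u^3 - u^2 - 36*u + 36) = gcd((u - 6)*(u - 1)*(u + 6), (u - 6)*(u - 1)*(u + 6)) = u^3 - u^2 - 36*u + 36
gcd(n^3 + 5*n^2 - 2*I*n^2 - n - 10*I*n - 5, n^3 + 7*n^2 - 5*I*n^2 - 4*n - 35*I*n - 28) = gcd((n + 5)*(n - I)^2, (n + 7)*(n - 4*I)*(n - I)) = n - I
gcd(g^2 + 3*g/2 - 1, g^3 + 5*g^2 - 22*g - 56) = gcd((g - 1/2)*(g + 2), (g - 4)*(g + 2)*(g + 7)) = g + 2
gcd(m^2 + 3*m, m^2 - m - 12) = m + 3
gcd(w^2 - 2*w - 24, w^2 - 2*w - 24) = w^2 - 2*w - 24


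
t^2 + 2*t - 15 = (t - 3)*(t + 5)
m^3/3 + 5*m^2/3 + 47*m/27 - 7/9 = (m/3 + 1)*(m - 1/3)*(m + 7/3)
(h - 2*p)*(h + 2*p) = h^2 - 4*p^2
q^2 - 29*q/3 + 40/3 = (q - 8)*(q - 5/3)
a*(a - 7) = a^2 - 7*a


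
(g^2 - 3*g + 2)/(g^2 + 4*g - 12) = (g - 1)/(g + 6)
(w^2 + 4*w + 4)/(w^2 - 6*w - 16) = (w + 2)/(w - 8)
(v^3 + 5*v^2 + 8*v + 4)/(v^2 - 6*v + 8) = (v^3 + 5*v^2 + 8*v + 4)/(v^2 - 6*v + 8)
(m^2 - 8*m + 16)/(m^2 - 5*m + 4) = (m - 4)/(m - 1)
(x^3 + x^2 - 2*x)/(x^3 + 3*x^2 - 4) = x/(x + 2)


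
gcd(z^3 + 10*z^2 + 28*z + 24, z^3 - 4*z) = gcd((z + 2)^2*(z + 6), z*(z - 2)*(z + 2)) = z + 2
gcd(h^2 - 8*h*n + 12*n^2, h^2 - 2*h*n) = h - 2*n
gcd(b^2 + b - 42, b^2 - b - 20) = 1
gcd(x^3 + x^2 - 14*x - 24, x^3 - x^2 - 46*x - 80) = x + 2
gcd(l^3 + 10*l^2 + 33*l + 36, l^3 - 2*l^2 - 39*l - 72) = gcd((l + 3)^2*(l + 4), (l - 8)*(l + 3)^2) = l^2 + 6*l + 9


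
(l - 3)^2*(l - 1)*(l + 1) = l^4 - 6*l^3 + 8*l^2 + 6*l - 9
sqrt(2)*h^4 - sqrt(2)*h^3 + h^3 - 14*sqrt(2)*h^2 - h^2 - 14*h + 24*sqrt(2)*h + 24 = (h - 3)*(h - 2)*(h + 4)*(sqrt(2)*h + 1)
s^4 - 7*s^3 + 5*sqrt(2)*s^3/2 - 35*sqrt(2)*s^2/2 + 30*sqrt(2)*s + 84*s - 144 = (s - 4)*(s - 3)*(s - 3*sqrt(2)/2)*(s + 4*sqrt(2))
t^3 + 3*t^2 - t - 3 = (t - 1)*(t + 1)*(t + 3)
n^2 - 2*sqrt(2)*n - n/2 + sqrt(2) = (n - 1/2)*(n - 2*sqrt(2))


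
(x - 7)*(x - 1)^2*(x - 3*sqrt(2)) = x^4 - 9*x^3 - 3*sqrt(2)*x^3 + 15*x^2 + 27*sqrt(2)*x^2 - 45*sqrt(2)*x - 7*x + 21*sqrt(2)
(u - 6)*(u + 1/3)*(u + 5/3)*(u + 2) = u^4 - 2*u^3 - 175*u^2/9 - 236*u/9 - 20/3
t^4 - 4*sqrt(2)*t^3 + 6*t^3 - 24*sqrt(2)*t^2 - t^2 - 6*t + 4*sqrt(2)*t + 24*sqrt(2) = (t - 1)*(t + 1)*(t + 6)*(t - 4*sqrt(2))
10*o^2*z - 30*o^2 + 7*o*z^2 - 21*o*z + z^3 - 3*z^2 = (2*o + z)*(5*o + z)*(z - 3)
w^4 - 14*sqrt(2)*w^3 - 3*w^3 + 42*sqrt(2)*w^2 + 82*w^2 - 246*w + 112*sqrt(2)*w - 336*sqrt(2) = (w - 3)*(w - 8*sqrt(2))*(w - 7*sqrt(2))*(w + sqrt(2))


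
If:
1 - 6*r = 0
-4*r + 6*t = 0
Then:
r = 1/6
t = 1/9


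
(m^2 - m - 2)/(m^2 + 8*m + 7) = (m - 2)/(m + 7)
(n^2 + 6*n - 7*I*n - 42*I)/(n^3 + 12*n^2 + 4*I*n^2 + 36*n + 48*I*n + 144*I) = (n - 7*I)/(n^2 + n*(6 + 4*I) + 24*I)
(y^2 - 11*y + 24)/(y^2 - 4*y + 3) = (y - 8)/(y - 1)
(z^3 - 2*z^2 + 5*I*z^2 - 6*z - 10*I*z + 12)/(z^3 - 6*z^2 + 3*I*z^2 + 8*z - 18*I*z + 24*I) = (z + 2*I)/(z - 4)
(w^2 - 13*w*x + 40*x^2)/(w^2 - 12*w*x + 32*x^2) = (-w + 5*x)/(-w + 4*x)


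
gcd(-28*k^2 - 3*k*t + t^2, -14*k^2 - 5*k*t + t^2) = -7*k + t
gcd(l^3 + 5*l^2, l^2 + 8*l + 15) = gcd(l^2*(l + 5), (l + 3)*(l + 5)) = l + 5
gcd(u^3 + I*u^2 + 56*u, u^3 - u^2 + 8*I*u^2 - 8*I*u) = u^2 + 8*I*u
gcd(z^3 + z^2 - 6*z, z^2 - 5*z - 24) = z + 3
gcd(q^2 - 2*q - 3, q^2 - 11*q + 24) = q - 3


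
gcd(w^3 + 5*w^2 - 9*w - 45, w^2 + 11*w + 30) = w + 5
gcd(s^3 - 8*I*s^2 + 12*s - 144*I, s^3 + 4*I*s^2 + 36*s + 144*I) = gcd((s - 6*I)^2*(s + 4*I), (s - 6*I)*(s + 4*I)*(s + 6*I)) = s^2 - 2*I*s + 24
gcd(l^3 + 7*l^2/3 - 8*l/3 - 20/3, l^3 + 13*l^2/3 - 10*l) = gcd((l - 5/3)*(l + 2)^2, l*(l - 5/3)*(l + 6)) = l - 5/3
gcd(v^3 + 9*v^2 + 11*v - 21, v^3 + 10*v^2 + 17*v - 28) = v^2 + 6*v - 7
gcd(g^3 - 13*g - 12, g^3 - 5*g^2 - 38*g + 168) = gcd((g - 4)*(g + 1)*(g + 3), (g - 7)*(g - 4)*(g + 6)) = g - 4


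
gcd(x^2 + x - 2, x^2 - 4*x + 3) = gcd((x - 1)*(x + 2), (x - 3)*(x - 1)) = x - 1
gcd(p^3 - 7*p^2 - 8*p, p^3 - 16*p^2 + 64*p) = p^2 - 8*p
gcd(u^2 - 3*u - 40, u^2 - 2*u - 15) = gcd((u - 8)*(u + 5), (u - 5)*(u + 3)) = 1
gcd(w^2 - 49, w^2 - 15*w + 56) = w - 7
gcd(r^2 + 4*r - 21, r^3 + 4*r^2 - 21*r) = r^2 + 4*r - 21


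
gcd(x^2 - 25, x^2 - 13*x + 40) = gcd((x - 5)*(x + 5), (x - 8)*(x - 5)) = x - 5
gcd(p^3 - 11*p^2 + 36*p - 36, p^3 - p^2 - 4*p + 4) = p - 2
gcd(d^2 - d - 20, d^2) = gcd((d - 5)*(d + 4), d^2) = 1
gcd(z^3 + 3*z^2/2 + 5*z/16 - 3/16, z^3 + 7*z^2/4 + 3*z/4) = z^2 + 7*z/4 + 3/4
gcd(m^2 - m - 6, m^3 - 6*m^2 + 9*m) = m - 3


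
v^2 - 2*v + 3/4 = (v - 3/2)*(v - 1/2)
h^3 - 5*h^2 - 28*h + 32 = (h - 8)*(h - 1)*(h + 4)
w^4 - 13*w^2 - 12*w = w*(w - 4)*(w + 1)*(w + 3)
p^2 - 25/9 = (p - 5/3)*(p + 5/3)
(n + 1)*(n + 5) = n^2 + 6*n + 5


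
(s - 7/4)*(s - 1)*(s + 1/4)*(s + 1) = s^4 - 3*s^3/2 - 23*s^2/16 + 3*s/2 + 7/16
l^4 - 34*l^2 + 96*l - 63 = (l - 3)^2*(l - 1)*(l + 7)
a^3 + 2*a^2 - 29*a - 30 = (a - 5)*(a + 1)*(a + 6)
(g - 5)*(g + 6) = g^2 + g - 30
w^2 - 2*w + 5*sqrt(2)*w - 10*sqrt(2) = (w - 2)*(w + 5*sqrt(2))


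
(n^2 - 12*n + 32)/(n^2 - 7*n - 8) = (n - 4)/(n + 1)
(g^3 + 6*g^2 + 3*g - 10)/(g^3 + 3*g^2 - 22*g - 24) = (g^3 + 6*g^2 + 3*g - 10)/(g^3 + 3*g^2 - 22*g - 24)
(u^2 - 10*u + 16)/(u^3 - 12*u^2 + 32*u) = (u - 2)/(u*(u - 4))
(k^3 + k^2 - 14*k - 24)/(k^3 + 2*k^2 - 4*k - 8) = (k^2 - k - 12)/(k^2 - 4)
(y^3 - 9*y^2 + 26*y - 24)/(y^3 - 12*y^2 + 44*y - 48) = (y - 3)/(y - 6)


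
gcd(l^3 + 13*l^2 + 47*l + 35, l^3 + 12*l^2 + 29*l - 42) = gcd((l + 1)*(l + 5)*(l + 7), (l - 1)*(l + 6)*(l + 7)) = l + 7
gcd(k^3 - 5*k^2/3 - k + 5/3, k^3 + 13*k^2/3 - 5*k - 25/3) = k^2 - 2*k/3 - 5/3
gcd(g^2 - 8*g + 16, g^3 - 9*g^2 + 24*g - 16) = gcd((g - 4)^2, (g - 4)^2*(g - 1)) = g^2 - 8*g + 16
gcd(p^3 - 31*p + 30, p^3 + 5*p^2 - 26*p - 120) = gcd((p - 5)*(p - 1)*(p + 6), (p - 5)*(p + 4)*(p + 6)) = p^2 + p - 30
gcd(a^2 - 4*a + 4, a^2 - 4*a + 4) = a^2 - 4*a + 4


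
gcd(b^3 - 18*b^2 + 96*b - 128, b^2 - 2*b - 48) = b - 8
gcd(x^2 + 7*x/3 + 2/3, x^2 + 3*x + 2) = x + 2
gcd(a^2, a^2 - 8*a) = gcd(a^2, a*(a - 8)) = a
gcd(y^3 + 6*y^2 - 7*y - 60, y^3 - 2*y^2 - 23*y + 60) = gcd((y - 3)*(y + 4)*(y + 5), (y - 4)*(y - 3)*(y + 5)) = y^2 + 2*y - 15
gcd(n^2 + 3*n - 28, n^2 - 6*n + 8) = n - 4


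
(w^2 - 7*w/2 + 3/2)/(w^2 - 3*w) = (w - 1/2)/w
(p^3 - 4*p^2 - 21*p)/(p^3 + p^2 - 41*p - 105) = p/(p + 5)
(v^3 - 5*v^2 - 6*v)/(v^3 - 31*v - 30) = v/(v + 5)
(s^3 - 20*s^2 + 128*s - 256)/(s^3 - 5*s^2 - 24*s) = (s^2 - 12*s + 32)/(s*(s + 3))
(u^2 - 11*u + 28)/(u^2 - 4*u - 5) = (-u^2 + 11*u - 28)/(-u^2 + 4*u + 5)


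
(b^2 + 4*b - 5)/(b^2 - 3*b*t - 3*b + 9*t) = (b^2 + 4*b - 5)/(b^2 - 3*b*t - 3*b + 9*t)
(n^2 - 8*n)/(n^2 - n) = (n - 8)/(n - 1)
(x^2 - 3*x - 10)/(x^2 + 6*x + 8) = (x - 5)/(x + 4)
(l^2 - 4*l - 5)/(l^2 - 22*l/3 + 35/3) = 3*(l + 1)/(3*l - 7)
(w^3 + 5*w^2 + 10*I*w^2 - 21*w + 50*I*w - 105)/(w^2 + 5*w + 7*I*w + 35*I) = w + 3*I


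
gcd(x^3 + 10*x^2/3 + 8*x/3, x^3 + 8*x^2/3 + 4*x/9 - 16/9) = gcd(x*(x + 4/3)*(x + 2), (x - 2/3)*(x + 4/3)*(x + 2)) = x^2 + 10*x/3 + 8/3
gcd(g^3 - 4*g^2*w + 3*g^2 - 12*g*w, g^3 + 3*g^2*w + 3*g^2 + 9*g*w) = g^2 + 3*g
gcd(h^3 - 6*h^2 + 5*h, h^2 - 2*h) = h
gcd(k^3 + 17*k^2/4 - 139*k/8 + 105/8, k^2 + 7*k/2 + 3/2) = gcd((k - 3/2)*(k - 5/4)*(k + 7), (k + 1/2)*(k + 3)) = 1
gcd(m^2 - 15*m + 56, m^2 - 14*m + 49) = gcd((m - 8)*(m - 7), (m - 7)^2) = m - 7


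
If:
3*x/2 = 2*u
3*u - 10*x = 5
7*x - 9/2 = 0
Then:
No Solution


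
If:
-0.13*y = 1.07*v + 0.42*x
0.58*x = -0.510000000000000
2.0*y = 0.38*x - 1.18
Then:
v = 0.44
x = -0.88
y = -0.76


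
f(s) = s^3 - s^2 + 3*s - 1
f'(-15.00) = 708.00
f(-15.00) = -3646.00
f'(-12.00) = 459.00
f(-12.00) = -1909.00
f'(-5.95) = 121.11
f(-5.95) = -264.90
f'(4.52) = 55.25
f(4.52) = 84.48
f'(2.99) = 23.84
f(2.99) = 25.76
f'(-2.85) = 33.07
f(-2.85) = -40.82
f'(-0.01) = 3.02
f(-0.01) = -1.03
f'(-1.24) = 10.09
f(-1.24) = -8.16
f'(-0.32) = 3.95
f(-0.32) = -2.10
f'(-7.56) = 189.58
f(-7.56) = -512.91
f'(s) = 3*s^2 - 2*s + 3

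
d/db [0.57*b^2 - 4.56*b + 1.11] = 1.14*b - 4.56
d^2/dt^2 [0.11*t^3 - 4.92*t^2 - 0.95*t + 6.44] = 0.66*t - 9.84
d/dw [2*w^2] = 4*w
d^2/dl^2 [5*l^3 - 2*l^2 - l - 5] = 30*l - 4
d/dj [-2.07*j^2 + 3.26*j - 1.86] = 3.26 - 4.14*j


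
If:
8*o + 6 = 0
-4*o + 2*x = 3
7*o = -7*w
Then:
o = -3/4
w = 3/4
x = 0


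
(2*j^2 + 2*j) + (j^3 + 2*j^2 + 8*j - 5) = j^3 + 4*j^2 + 10*j - 5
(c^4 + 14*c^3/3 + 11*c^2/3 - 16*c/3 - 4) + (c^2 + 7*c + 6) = c^4 + 14*c^3/3 + 14*c^2/3 + 5*c/3 + 2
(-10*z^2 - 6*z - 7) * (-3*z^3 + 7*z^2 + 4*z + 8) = 30*z^5 - 52*z^4 - 61*z^3 - 153*z^2 - 76*z - 56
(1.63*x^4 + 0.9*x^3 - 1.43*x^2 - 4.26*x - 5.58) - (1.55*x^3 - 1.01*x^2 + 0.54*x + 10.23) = 1.63*x^4 - 0.65*x^3 - 0.42*x^2 - 4.8*x - 15.81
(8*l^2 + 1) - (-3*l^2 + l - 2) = 11*l^2 - l + 3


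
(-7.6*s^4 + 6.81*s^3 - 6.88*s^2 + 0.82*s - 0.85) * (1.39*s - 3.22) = -10.564*s^5 + 33.9379*s^4 - 31.4914*s^3 + 23.2934*s^2 - 3.8219*s + 2.737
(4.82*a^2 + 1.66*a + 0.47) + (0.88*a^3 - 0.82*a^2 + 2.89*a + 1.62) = 0.88*a^3 + 4.0*a^2 + 4.55*a + 2.09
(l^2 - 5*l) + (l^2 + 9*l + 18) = 2*l^2 + 4*l + 18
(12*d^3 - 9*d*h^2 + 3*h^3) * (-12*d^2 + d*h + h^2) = -144*d^5 + 12*d^4*h + 120*d^3*h^2 - 45*d^2*h^3 - 6*d*h^4 + 3*h^5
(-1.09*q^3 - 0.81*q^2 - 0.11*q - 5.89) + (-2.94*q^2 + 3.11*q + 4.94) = -1.09*q^3 - 3.75*q^2 + 3.0*q - 0.949999999999999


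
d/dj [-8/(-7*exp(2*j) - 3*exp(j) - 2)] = (-112*exp(j) - 24)*exp(j)/(7*exp(2*j) + 3*exp(j) + 2)^2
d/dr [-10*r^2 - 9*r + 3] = -20*r - 9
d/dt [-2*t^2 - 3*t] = -4*t - 3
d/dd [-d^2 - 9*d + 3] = -2*d - 9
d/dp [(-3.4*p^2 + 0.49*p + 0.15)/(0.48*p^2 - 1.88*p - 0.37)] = (6.1568*p^2 + 2.372*p + 0.1007)/(0.2304*p^4 - 1.8048*p^3 + 3.1792*p^2 + 1.3912*p + 0.1369)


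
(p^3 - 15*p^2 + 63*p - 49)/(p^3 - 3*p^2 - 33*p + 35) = (p - 7)/(p + 5)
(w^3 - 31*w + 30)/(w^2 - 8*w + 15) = (w^2 + 5*w - 6)/(w - 3)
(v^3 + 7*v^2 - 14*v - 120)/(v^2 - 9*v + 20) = (v^2 + 11*v + 30)/(v - 5)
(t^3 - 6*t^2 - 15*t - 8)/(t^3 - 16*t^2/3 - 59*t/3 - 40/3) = 3*(t + 1)/(3*t + 5)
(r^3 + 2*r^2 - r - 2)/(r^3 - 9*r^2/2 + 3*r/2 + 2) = 2*(r^2 + 3*r + 2)/(2*r^2 - 7*r - 4)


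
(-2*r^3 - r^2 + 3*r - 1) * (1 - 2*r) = 4*r^4 - 7*r^2 + 5*r - 1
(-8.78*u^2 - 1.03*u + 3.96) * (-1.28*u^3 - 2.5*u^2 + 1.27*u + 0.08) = 11.2384*u^5 + 23.2684*u^4 - 13.6444*u^3 - 11.9105*u^2 + 4.9468*u + 0.3168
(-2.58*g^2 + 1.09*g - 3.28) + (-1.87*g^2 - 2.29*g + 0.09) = -4.45*g^2 - 1.2*g - 3.19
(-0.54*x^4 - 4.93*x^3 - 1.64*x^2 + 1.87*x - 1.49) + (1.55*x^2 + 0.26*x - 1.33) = -0.54*x^4 - 4.93*x^3 - 0.0899999999999999*x^2 + 2.13*x - 2.82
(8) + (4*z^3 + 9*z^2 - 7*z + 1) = 4*z^3 + 9*z^2 - 7*z + 9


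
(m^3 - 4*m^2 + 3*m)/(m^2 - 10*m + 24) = m*(m^2 - 4*m + 3)/(m^2 - 10*m + 24)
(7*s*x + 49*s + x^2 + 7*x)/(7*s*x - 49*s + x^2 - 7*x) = (x + 7)/(x - 7)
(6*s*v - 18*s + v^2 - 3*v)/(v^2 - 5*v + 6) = (6*s + v)/(v - 2)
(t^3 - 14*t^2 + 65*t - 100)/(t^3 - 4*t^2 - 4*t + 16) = (t^2 - 10*t + 25)/(t^2 - 4)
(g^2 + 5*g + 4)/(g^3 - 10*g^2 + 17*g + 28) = (g + 4)/(g^2 - 11*g + 28)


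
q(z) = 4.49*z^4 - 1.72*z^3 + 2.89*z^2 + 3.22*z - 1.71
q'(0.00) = 3.22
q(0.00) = -1.71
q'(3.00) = 459.04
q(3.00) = 351.21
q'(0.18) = 4.20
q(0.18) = -1.04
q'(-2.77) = -434.10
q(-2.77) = 312.44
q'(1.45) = 55.51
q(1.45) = 23.64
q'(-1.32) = -54.71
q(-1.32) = 16.66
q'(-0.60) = -5.98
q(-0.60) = -1.65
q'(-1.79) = -126.67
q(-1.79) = 57.75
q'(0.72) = 11.41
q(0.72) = 2.67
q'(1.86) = 111.69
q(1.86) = 56.95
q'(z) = 17.96*z^3 - 5.16*z^2 + 5.78*z + 3.22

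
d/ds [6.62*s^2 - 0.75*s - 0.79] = 13.24*s - 0.75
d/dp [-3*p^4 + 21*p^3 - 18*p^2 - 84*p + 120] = -12*p^3 + 63*p^2 - 36*p - 84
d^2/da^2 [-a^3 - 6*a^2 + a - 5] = -6*a - 12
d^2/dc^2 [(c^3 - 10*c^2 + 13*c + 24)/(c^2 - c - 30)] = 4*(17*c^3 - 369*c^2 + 1899*c - 4323)/(c^6 - 3*c^5 - 87*c^4 + 179*c^3 + 2610*c^2 - 2700*c - 27000)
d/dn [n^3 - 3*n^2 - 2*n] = 3*n^2 - 6*n - 2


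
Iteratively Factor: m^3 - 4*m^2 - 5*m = (m - 5)*(m^2 + m) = m*(m - 5)*(m + 1)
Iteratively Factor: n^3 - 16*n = (n)*(n^2 - 16) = n*(n + 4)*(n - 4)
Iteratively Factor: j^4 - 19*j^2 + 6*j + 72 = (j - 3)*(j^3 + 3*j^2 - 10*j - 24) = (j - 3)*(j + 4)*(j^2 - j - 6) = (j - 3)*(j + 2)*(j + 4)*(j - 3)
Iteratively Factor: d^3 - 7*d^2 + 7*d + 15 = (d + 1)*(d^2 - 8*d + 15) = (d - 3)*(d + 1)*(d - 5)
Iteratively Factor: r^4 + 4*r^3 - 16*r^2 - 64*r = (r)*(r^3 + 4*r^2 - 16*r - 64) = r*(r + 4)*(r^2 - 16) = r*(r - 4)*(r + 4)*(r + 4)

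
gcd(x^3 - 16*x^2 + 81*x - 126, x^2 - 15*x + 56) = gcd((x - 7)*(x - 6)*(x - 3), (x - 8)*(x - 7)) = x - 7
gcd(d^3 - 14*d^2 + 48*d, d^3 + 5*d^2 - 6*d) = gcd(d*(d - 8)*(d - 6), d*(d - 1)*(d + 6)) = d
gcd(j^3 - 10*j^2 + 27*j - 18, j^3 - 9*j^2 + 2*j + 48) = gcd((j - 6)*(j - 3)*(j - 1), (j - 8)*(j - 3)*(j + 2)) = j - 3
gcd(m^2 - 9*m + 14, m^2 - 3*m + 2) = m - 2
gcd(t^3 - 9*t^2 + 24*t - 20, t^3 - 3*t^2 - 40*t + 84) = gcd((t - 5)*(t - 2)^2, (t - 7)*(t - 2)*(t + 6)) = t - 2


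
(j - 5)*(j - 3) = j^2 - 8*j + 15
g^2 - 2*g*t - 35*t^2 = (g - 7*t)*(g + 5*t)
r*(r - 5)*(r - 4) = r^3 - 9*r^2 + 20*r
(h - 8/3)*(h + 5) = h^2 + 7*h/3 - 40/3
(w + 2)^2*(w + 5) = w^3 + 9*w^2 + 24*w + 20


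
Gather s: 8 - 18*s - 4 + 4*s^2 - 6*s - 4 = 4*s^2 - 24*s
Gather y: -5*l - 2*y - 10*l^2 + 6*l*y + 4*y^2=-10*l^2 - 5*l + 4*y^2 + y*(6*l - 2)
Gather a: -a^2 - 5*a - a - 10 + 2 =-a^2 - 6*a - 8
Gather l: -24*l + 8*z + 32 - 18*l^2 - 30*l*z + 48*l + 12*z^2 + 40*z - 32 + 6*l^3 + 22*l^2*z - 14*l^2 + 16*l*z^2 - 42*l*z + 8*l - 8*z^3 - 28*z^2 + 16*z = 6*l^3 + l^2*(22*z - 32) + l*(16*z^2 - 72*z + 32) - 8*z^3 - 16*z^2 + 64*z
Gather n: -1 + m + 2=m + 1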